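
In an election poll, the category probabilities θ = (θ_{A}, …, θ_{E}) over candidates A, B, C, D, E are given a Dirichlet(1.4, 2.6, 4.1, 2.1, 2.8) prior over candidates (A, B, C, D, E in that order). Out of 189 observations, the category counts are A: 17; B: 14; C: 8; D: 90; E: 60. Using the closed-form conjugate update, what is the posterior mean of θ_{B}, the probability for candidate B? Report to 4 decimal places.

The Dirichlet prior is conjugate to the Multinomial likelihood: each posterior αⱼ = prior αⱼ + observed count nⱼ.
Posterior concentration: (18.4, 16.6, 12.1, 92.1, 62.8), total = 202.0.
E[θ_{B}|data] = α_{B}/Σα = 16.6/202.0 = 0.0822.

0.0822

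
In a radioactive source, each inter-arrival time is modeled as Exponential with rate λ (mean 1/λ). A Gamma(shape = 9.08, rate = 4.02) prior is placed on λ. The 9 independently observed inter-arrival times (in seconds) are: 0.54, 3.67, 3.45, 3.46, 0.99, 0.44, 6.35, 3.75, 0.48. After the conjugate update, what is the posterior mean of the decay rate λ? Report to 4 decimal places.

With a Gamma(shape α, rate β) prior on the exponential rate λ, the posterior after n observations with total T = Σxᵢ is Gamma(α+n, β+T).
Sum of observations T = 23.13 seconds; n = 9.
Posterior: Gamma(9.08+9, 4.02+23.13) = Gamma(18.08, 27.15).
Posterior mean of λ = α/β = 18.08/27.15 = 0.6659.

0.6659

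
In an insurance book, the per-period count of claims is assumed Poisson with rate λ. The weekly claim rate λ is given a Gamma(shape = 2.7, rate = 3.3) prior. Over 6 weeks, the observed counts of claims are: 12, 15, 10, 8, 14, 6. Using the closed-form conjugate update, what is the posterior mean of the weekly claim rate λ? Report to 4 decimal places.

7.2796

With a Gamma(shape α, rate β) prior, the Poisson likelihood is conjugate: the posterior is Gamma(α + ΣXᵢ, β + n).
Sum of counts S = 65 over n = 6 weeks.
Posterior: Gamma(α+S, β+n) = Gamma(2.7+65, 3.3+6) = Gamma(67.7, 9.3).
Posterior mean = α/β = 67.7/9.3 = 7.2796.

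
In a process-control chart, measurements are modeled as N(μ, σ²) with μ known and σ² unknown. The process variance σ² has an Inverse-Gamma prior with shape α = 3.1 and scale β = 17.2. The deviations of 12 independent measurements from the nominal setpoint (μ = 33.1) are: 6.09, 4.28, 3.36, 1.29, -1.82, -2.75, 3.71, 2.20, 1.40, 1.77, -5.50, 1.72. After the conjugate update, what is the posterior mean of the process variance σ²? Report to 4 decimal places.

10.5272

With known mean μ and an Inverse-Gamma(α, β) prior on σ², the Normal likelihood is conjugate: posterior is Inv-Gamma(α + n/2, β + Σ(xᵢ−μ)²/2).
Σ(xᵢ−μ)² = (6.09)² + (4.28)² + (3.36)² + (1.29)² + (-1.82)² + (-2.75)² + (3.71)² + (2.20)² + (1.40)² + (1.77)² + (-5.50)² + (1.72)² = 136.1405.
Posterior: Inv-Gamma(3.1 + 12/2, 17.2 + 136.1405/2) = Inv-Gamma(9.10, 85.27025).
E[σ²|data] = β/(α−1) = 85.27025/8.10 = 10.5272.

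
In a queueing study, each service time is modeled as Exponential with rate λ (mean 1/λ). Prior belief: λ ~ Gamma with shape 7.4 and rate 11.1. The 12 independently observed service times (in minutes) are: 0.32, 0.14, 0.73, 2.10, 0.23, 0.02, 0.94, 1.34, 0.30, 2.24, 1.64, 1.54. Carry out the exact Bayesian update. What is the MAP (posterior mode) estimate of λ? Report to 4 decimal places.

0.8127

With a Gamma(shape α, rate β) prior on the exponential rate λ, the posterior after n observations with total T = Σxᵢ is Gamma(α+n, β+T).
Sum of observations T = 11.54 minutes; n = 12.
Posterior: Gamma(7.4+12, 11.1+11.54) = Gamma(19.4, 22.64).
Mode = (α−1)/β = 0.8127.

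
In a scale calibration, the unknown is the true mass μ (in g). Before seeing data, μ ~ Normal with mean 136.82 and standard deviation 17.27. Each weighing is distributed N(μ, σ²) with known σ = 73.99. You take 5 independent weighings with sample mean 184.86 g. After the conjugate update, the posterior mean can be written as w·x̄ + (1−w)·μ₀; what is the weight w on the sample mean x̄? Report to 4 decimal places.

0.2141

For Normal data with known variance σ², a Normal(μ₀, σ₀²) prior on μ is conjugate. Posterior precision = 1/σ₀² + n/σ²; posterior mean is the precision-weighted average of μ₀ and x̄.
σ₀² = 17.27² = 298.2529, σ² = 73.99² = 5474.5201. Prior precision 1/σ₀² = 1/298.2529; data precision n/σ² = 5/5474.5201.
w = (n/σ²)/(1/σ₀² + n/σ²) = n·σ₀²/(σ² + n·σ₀²) = 5·298.2529/(5474.5201 + 5·298.2529) = 1491.2645/6965.7846 = 0.2141.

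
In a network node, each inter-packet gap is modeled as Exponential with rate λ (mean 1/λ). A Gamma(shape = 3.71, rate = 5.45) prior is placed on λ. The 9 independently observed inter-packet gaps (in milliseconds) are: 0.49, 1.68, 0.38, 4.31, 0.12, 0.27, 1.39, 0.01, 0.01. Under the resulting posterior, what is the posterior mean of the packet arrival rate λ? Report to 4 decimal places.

0.9008

With a Gamma(shape α, rate β) prior on the exponential rate λ, the posterior after n observations with total T = Σxᵢ is Gamma(α+n, β+T).
Sum of observations T = 8.66 milliseconds; n = 9.
Posterior: Gamma(3.71+9, 5.45+8.66) = Gamma(12.71, 14.11).
Posterior mean of λ = α/β = 12.71/14.11 = 0.9008.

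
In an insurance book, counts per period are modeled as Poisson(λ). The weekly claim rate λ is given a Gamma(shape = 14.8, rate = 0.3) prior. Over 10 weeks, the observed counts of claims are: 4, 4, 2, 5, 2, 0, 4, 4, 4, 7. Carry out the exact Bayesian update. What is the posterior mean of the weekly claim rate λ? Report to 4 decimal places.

With a Gamma(shape α, rate β) prior, the Poisson likelihood is conjugate: the posterior is Gamma(α + ΣXᵢ, β + n).
Sum of counts S = 36 over n = 10 weeks.
Posterior: Gamma(α+S, β+n) = Gamma(14.8+36, 0.3+10) = Gamma(50.8, 10.3).
Posterior mean = α/β = 50.8/10.3 = 4.9320.

4.9320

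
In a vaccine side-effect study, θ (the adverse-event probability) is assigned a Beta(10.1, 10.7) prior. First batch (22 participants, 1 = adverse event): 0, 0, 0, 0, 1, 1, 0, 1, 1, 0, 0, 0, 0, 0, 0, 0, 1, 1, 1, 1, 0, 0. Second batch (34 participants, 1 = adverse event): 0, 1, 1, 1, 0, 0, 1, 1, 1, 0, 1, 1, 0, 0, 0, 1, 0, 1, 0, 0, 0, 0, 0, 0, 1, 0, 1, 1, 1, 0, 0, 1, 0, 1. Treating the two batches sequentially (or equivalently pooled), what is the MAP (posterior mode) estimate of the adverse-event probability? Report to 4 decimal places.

The Beta prior is conjugate to a Binomial/Bernoulli likelihood; the update adds successes to α and failures to β.
After batch 1: Beta(10.1+8, 10.7+14) = Beta(18.1, 24.7).
After batch 2: Beta(18.1+16, 24.7+18) = Beta(34.1, 42.7).
Mode of Beta(a,b) for a,b>1 is (a−1)/(a+b−2) = 33.1/74.8 = 0.4425.

0.4425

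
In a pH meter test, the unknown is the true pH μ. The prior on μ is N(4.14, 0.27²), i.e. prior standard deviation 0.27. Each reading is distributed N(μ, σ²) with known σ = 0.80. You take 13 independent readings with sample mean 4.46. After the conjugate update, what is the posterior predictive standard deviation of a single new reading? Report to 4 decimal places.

0.8182

For Normal data with known variance σ², a Normal(μ₀, σ₀²) prior on μ is conjugate. Posterior precision = 1/σ₀² + n/σ²; posterior mean is the precision-weighted average of μ₀ and x̄.
σ₀² = 0.27² = 0.0729, σ² = 0.80² = 0.64; σ² + n·σ₀² = 0.64 + 13·0.0729 = 1.5877.
Posterior precision = 1/σ₀² + n/σ² = 1/0.0729 + 13/0.64 = (σ² + n·σ₀²)/(σ₀²σ²) = 1.5877/(0.0729·0.64); posterior variance σₙ² = σ₀²σ²/(σ² + n·σ₀²) = 0.0729·0.64/1.5877 = 0.029386.
Predictive variance for one new observation = σₙ² + σ² = 0.0729·0.64/1.5877 + 0.64 = σ²·(σ₀² + 1.5877)/1.5877 = 0.64·1.6606/1.5877 = 0.669386; SD = √(0.64·1.6606/1.5877) = 0.8182.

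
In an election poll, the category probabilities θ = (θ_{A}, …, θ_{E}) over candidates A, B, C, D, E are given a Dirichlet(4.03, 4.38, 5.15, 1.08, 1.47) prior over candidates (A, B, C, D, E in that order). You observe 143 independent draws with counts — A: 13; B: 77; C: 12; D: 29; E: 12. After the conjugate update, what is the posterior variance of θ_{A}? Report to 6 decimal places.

0.000597

The Dirichlet prior is conjugate to the Multinomial likelihood: each posterior αⱼ = prior αⱼ + observed count nⱼ.
Posterior concentration: (17.03, 81.38, 17.15, 30.08, 13.47), total = 159.11.
Var[θ_j] = α_j(Σα−α_j)/((Σα)²(Σα+1)) = 17.03·142.08/(159.11²·160.11) = 0.000597.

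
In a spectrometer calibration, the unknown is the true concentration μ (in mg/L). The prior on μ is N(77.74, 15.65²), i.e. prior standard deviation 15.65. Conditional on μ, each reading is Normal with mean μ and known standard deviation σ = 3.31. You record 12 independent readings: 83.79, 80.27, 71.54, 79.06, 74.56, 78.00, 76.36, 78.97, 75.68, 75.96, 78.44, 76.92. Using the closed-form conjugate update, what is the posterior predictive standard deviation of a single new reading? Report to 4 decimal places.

For Normal data with known variance σ², a Normal(μ₀, σ₀²) prior on μ is conjugate. Posterior precision = 1/σ₀² + n/σ²; posterior mean is the precision-weighted average of μ₀ and x̄.
σ₀² = 15.65² = 244.9225, σ² = 3.31² = 10.9561; σ² + n·σ₀² = 10.9561 + 12·244.9225 = 2950.0261.
Posterior precision = 1/σ₀² + n/σ² = 1/244.9225 + 12/10.9561 = (σ² + n·σ₀²)/(σ₀²σ²) = 2950.0261/(244.9225·10.9561); posterior variance σₙ² = σ₀²σ²/(σ² + n·σ₀²) = 244.9225·10.9561/2950.0261 = 0.909618.
Predictive variance for one new observation = σₙ² + σ² = 244.9225·10.9561/2950.0261 + 10.9561 = σ²·(σ₀² + 2950.0261)/2950.0261 = 10.9561·3194.9486/2950.0261 = 11.865718; SD = √(10.9561·3194.9486/2950.0261) = 3.4447.

3.4447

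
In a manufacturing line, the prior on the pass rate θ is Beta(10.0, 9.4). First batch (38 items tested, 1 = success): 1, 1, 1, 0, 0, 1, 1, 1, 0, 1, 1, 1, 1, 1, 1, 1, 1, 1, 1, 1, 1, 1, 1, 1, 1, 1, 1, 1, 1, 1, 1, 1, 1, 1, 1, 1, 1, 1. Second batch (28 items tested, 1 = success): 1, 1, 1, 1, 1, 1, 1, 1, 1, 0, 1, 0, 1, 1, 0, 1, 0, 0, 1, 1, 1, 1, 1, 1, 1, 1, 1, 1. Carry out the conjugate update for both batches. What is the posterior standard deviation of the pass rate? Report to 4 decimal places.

The Beta prior is conjugate to a Binomial/Bernoulli likelihood; the update adds successes to α and failures to β.
After batch 1: Beta(10.0+35, 9.4+3) = Beta(45.0, 12.4).
After batch 2: Beta(45.0+23, 12.4+5) = Beta(68.0, 17.4).
Var = αβ/((α+β)²(α+β+1)) = 68.0·17.4/(85.4²·86.4) = 0.00187771; SD = √0.00187771 = 0.0433.

0.0433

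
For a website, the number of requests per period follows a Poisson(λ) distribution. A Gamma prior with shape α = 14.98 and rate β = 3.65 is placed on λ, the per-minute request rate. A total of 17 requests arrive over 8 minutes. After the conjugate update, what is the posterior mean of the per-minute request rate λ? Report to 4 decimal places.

With a Gamma(shape α, rate β) prior, the Poisson likelihood is conjugate: the posterior is Gamma(α + ΣXᵢ, β + n).
Posterior: Gamma(α+S, β+n) = Gamma(14.98+17, 3.65+8) = Gamma(31.98, 11.65).
Posterior mean = α/β = 31.98/11.65 = 2.7451.

2.7451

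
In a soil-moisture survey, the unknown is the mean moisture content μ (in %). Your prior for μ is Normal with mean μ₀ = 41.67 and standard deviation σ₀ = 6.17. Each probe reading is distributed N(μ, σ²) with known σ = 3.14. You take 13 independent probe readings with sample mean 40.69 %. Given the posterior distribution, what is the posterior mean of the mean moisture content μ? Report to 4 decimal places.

40.7091

For Normal data with known variance σ², a Normal(μ₀, σ₀²) prior on μ is conjugate. Posterior precision = 1/σ₀² + n/σ²; posterior mean is the precision-weighted average of μ₀ and x̄.
n·x̄ = 13·40.69 = 528.97.
σ₀² = 6.17² = 38.0689, σ² = 3.14² = 9.8596; σ² + n·σ₀² = 9.8596 + 13·38.0689 = 504.7553.
Posterior mean = (μ₀/σ₀² + n·x̄/σ²)/(1/σ₀² + n/σ²) = (σ²·μ₀ + σ₀²·n·x̄)/(σ² + n·σ₀²) = (9.8596·41.67 + 38.0689·528.97)/504.7553 = 20548.155565/504.7553 = 40.7091.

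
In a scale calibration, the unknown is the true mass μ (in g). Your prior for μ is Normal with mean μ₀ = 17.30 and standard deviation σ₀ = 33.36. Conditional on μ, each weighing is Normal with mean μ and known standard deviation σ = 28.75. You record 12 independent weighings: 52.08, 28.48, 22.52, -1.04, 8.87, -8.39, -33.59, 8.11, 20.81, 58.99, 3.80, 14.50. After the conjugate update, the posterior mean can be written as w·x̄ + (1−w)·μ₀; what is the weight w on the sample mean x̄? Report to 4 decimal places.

For Normal data with known variance σ², a Normal(μ₀, σ₀²) prior on μ is conjugate. Posterior precision = 1/σ₀² + n/σ²; posterior mean is the precision-weighted average of μ₀ and x̄.
σ₀² = 33.36² = 1112.8896, σ² = 28.75² = 826.5625. Prior precision 1/σ₀² = 1/1112.8896; data precision n/σ² = 12/826.5625.
w = (n/σ²)/(1/σ₀² + n/σ²) = n·σ₀²/(σ² + n·σ₀²) = 12·1112.8896/(826.5625 + 12·1112.8896) = 13354.6752/14181.2377 = 0.9417.

0.9417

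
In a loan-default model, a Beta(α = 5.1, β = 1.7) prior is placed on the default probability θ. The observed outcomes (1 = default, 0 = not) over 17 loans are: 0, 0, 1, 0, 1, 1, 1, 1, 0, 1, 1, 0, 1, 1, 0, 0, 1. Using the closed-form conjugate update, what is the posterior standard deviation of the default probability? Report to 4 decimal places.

0.0967

The Beta prior is conjugate to a Binomial/Bernoulli likelihood; the update adds successes to α and failures to β.
Posterior: Beta(α+k, β+n−k) = Beta(5.1+10, 1.7+7) = Beta(15.1, 8.7).
Var = αβ/((α+β)²(α+β+1)) = 15.1·8.7/(23.8²·24.8) = 0.00935170; SD = √0.00935170 = 0.0967.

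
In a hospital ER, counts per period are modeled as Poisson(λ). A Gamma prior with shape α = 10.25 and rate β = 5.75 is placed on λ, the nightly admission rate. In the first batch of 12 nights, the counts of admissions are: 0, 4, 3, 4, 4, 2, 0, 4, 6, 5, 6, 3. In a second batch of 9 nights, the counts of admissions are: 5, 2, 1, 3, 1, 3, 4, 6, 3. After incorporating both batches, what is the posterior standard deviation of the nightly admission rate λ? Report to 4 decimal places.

0.3328

With a Gamma(shape α, rate β) prior, the Poisson likelihood is conjugate: the posterior is Gamma(α + ΣXᵢ, β + n).
Batch 1: sum of counts S = 41 over n = 12 nights.
After batch 1: Gamma(α+S, β+n) = Gamma(10.25+41, 5.75+12) = Gamma(51.25, 17.75).
Batch 2: sum of counts S = 28 over n = 9 nights.
After batch 2: Gamma(α+S, β+n) = Gamma(51.25+28, 17.75+9) = Gamma(79.25, 26.75).
SD = √α/β = √79.25/26.75 = 0.3328.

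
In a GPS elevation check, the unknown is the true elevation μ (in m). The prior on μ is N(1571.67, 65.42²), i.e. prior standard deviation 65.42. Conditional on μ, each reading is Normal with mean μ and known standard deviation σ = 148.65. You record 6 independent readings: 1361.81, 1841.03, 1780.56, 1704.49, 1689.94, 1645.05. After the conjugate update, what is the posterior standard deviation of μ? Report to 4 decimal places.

44.4911

For Normal data with known variance σ², a Normal(μ₀, σ₀²) prior on μ is conjugate. Posterior precision = 1/σ₀² + n/σ²; posterior mean is the precision-weighted average of μ₀ and x̄.
σ₀² = 65.42² = 4279.7764, σ² = 148.65² = 22096.8225; σ² + n·σ₀² = 22096.8225 + 6·4279.7764 = 47775.4809.
Posterior precision = 1/σ₀² + n/σ² = 1/4279.7764 + 6/22096.8225 = (σ² + n·σ₀²)/(σ₀²σ²) = 47775.4809/(4279.7764·22096.8225); posterior variance σₙ² = σ₀²σ²/(σ² + n·σ₀²) = 4279.7764·22096.8225/47775.4809 = 1979.455940.
Posterior SD = √σₙ² = √(4279.7764·22096.8225/47775.4809) = 44.4911.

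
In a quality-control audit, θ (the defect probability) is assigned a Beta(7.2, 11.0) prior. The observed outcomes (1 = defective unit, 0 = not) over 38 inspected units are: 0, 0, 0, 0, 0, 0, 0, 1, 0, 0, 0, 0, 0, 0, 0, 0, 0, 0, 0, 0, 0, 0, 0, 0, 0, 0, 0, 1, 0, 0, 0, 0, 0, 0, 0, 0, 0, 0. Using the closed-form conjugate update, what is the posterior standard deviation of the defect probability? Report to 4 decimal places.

0.0489

The Beta prior is conjugate to a Binomial/Bernoulli likelihood; the update adds successes to α and failures to β.
Posterior: Beta(α+k, β+n−k) = Beta(7.2+2, 11.0+36) = Beta(9.2, 47.0).
Var = αβ/((α+β)²(α+β+1)) = 9.2·47.0/(56.2²·57.2) = 0.00239341; SD = √0.00239341 = 0.0489.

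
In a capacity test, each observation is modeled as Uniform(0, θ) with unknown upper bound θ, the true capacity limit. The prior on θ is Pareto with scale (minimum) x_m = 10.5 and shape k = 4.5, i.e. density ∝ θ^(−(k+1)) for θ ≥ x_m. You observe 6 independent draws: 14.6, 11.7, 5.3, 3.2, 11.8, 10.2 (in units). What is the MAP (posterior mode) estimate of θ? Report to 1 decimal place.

14.6

A Pareto(scale x_m, shape k) prior on the upper bound θ of Uniform(0, θ) is conjugate: posterior is Pareto(max(x_m, max xᵢ), k + n).
Sample maximum = 14.6; prior scale x_m = 10.5 → posterior scale = max = 14.6.
Posterior shape = 4.5 + 6 = 10.5.
The Pareto density is decreasing on [x_m, ∞), so the mode is x_m = 14.6.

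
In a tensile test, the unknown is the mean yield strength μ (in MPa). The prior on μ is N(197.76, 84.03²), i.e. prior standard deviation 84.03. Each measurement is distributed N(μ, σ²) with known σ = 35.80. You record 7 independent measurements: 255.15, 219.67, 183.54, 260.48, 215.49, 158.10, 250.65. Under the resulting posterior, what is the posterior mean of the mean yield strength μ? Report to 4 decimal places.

For Normal data with known variance σ², a Normal(μ₀, σ₀²) prior on μ is conjugate. Posterior precision = 1/σ₀² + n/σ²; posterior mean is the precision-weighted average of μ₀ and x̄.
Σxᵢ = 255.15 + 219.67 + 183.54 + 260.48 + 215.49 + 158.10 + 250.65 = 1543.08, so n·x̄ = 1543.08.
σ₀² = 84.03² = 7061.0409, σ² = 35.80² = 1281.64; σ² + n·σ₀² = 1281.64 + 7·7061.0409 = 50708.9263.
Posterior mean = (μ₀/σ₀² + n·x̄/σ²)/(1/σ₀² + n/σ²) = (σ²·μ₀ + σ₀²·n·x̄)/(σ² + n·σ₀²) = (1281.64·197.76 + 7061.0409·1543.08)/50708.9263 = 11149208.118372/50708.9263 = 219.8668.

219.8668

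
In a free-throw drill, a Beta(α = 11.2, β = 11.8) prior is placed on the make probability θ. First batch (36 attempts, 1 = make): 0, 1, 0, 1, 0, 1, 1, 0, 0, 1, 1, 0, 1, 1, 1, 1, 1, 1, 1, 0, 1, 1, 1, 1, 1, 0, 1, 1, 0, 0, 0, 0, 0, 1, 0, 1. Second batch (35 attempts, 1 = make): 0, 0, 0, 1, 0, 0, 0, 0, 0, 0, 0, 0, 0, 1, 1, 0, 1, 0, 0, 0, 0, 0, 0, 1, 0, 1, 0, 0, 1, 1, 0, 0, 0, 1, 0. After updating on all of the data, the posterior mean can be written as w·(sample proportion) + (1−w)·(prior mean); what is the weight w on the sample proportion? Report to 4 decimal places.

0.7553

The Beta prior is conjugate to a Binomial/Bernoulli likelihood; the update adds successes to α and failures to β.
Total number of attempts: n = 36 + 35 = 71.
Posterior mean = (α₀+k)/(α₀+β₀+n) = [n/(α₀+β₀+n)]·(k/n) + [(α₀+β₀)/(α₀+β₀+n)]·α₀/(α₀+β₀), so only n and the prior enter the weight.
The weight on the data is w = n/(α₀+β₀+n) = 71/(11.2+11.8+71) = 71/94.0 = 0.7553.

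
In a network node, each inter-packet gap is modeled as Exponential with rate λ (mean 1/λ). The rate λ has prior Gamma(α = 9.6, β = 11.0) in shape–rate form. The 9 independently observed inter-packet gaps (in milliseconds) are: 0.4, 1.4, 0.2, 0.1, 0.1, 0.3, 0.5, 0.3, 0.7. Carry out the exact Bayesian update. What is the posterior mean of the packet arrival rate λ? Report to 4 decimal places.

1.2400

With a Gamma(shape α, rate β) prior on the exponential rate λ, the posterior after n observations with total T = Σxᵢ is Gamma(α+n, β+T).
Sum of observations T = 4.0 milliseconds; n = 9.
Posterior: Gamma(9.6+9, 11.0+4.0) = Gamma(18.6, 15.0).
Posterior mean of λ = α/β = 18.6/15.0 = 1.2400.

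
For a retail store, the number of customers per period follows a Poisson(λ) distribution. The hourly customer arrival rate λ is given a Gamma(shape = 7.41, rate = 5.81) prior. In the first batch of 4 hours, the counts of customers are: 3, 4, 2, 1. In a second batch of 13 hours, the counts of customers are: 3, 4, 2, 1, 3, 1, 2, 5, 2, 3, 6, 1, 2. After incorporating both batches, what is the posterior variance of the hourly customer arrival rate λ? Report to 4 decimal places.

With a Gamma(shape α, rate β) prior, the Poisson likelihood is conjugate: the posterior is Gamma(α + ΣXᵢ, β + n).
Batch 1: sum of counts S = 10 over n = 4 hours.
After batch 1: Gamma(α+S, β+n) = Gamma(7.41+10, 5.81+4) = Gamma(17.41, 9.81).
Batch 2: sum of counts S = 35 over n = 13 hours.
After batch 2: Gamma(α+S, β+n) = Gamma(17.41+35, 9.81+13) = Gamma(52.41, 22.81).
Var = α/β² = 52.41/22.81² = 0.1007.

0.1007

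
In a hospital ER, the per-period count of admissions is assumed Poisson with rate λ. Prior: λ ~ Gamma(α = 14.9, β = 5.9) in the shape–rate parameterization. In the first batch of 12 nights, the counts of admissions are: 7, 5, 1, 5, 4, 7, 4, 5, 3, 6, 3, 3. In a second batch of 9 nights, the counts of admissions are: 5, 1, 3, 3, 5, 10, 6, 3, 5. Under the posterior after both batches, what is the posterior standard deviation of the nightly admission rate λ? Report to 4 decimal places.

With a Gamma(shape α, rate β) prior, the Poisson likelihood is conjugate: the posterior is Gamma(α + ΣXᵢ, β + n).
Batch 1: sum of counts S = 53 over n = 12 nights.
After batch 1: Gamma(α+S, β+n) = Gamma(14.9+53, 5.9+12) = Gamma(67.9, 17.9).
Batch 2: sum of counts S = 41 over n = 9 nights.
After batch 2: Gamma(α+S, β+n) = Gamma(67.9+41, 17.9+9) = Gamma(108.9, 26.9).
SD = √α/β = √108.9/26.9 = 0.3879.

0.3879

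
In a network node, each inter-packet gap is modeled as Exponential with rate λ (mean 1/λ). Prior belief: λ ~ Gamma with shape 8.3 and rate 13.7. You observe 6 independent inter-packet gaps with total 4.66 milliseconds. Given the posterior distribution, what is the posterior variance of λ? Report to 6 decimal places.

0.042422

With a Gamma(shape α, rate β) prior on the exponential rate λ, the posterior after n observations with total T = Σxᵢ is Gamma(α+n, β+T).
Posterior: Gamma(8.3+6, 13.7+4.66) = Gamma(14.3, 18.36).
Var = α/β² = 0.042422.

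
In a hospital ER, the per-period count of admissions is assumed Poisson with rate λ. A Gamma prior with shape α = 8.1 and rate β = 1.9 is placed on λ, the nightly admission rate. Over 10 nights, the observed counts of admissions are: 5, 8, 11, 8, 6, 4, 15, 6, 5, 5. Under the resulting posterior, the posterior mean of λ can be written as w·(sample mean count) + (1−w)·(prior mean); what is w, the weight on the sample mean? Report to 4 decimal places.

With a Gamma(shape α, rate β) prior, the Poisson likelihood is conjugate: the posterior is Gamma(α + ΣXᵢ, β + n).
Posterior mean = (α₀+S)/(β₀+n) = [n/(β₀+n)]·(S/n) + [β₀/(β₀+n)]·(α₀/β₀), so only n and β₀ enter the weight.
Weight on data w = n/(β₀+n) = 10/(1.9+10) = 10/11.9 = 0.8403.

0.8403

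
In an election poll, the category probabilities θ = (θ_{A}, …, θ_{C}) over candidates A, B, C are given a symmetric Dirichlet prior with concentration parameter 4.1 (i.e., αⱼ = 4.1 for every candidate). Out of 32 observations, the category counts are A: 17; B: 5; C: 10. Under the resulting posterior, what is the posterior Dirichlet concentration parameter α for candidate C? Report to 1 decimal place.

The Dirichlet prior is conjugate to the Multinomial likelihood: each posterior αⱼ = prior αⱼ + observed count nⱼ.
Posterior concentration: (21.1, 9.1, 14.1), total = 44.3.
α_{C} = 4.1 + 10 = 14.1.

14.1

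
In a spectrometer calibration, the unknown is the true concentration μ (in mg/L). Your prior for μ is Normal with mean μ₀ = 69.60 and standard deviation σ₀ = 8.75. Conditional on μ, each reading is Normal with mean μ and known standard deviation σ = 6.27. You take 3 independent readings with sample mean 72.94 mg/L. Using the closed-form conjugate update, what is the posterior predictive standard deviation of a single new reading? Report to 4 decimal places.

For Normal data with known variance σ², a Normal(μ₀, σ₀²) prior on μ is conjugate. Posterior precision = 1/σ₀² + n/σ²; posterior mean is the precision-weighted average of μ₀ and x̄.
σ₀² = 8.75² = 76.5625, σ² = 6.27² = 39.3129; σ² + n·σ₀² = 39.3129 + 3·76.5625 = 269.0004.
Posterior precision = 1/σ₀² + n/σ² = 1/76.5625 + 3/39.3129 = (σ² + n·σ₀²)/(σ₀²σ²) = 269.0004/(76.5625·39.3129); posterior variance σₙ² = σ₀²σ²/(σ² + n·σ₀²) = 76.5625·39.3129/269.0004 = 11.189180.
Predictive variance for one new observation = σₙ² + σ² = 76.5625·39.3129/269.0004 + 39.3129 = σ²·(σ₀² + 269.0004)/269.0004 = 39.3129·345.5629/269.0004 = 50.502080; SD = √(39.3129·345.5629/269.0004) = 7.1065.

7.1065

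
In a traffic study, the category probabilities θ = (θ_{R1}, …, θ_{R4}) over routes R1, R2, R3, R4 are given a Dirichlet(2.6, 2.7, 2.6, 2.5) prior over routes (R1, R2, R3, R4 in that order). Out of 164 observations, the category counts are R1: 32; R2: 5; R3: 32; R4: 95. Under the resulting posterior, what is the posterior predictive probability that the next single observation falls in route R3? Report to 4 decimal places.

0.1984

The Dirichlet prior is conjugate to the Multinomial likelihood: each posterior αⱼ = prior αⱼ + observed count nⱼ.
Posterior concentration: (34.6, 7.7, 34.6, 97.5), total = 174.4.
P(next = R3 | data) = α_{R3}/Σα = 0.1984.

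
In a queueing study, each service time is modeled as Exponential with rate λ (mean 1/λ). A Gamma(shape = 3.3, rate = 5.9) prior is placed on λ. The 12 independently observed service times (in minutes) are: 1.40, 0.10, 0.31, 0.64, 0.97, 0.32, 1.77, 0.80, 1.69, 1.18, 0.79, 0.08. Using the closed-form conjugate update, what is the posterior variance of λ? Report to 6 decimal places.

0.060141

With a Gamma(shape α, rate β) prior on the exponential rate λ, the posterior after n observations with total T = Σxᵢ is Gamma(α+n, β+T).
Sum of observations T = 10.05 minutes; n = 12.
Posterior: Gamma(3.3+12, 5.9+10.05) = Gamma(15.3, 15.95).
Var = α/β² = 0.060141.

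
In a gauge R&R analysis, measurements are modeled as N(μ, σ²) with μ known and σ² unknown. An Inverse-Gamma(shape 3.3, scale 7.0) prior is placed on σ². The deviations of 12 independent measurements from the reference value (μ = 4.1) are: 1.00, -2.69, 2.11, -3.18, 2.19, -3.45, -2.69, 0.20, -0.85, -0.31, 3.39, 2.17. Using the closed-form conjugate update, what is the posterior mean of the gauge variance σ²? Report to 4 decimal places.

4.6864

With known mean μ and an Inverse-Gamma(α, β) prior on σ², the Normal likelihood is conjugate: posterior is Inv-Gamma(α + n/2, β + Σ(xᵢ−μ)²/2).
Σ(xᵢ−μ)² = (1.00)² + (-2.69)² + (2.11)² + (-3.18)² + (2.19)² + (-3.45)² + (-2.69)² + (0.20)² + (-0.85)² + (-0.31)² + (3.39)² + (2.17)² = 63.7949.
Posterior: Inv-Gamma(3.3 + 12/2, 7.0 + 63.7949/2) = Inv-Gamma(9.30, 38.89745).
E[σ²|data] = β/(α−1) = 38.89745/8.30 = 4.6864.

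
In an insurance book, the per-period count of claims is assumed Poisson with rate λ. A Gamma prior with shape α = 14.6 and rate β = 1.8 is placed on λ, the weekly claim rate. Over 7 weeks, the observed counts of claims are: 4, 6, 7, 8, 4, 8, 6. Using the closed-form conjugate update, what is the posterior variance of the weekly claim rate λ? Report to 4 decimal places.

With a Gamma(shape α, rate β) prior, the Poisson likelihood is conjugate: the posterior is Gamma(α + ΣXᵢ, β + n).
Sum of counts S = 43 over n = 7 weeks.
Posterior: Gamma(α+S, β+n) = Gamma(14.6+43, 1.8+7) = Gamma(57.6, 8.8).
Var = α/β² = 57.6/8.8² = 0.7438.

0.7438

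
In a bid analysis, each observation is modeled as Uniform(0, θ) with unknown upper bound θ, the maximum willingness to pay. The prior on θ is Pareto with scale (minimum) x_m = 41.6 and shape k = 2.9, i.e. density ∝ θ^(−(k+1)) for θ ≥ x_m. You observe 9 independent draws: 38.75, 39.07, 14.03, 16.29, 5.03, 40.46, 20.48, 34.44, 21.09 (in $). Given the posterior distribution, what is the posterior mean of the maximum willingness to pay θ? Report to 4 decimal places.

45.4165

A Pareto(scale x_m, shape k) prior on the upper bound θ of Uniform(0, θ) is conjugate: posterior is Pareto(max(x_m, max xᵢ), k + n).
Sample maximum = 40.46; prior scale x_m = 41.6 → posterior scale = max = 41.60.
Posterior shape = 2.9 + 9 = 11.9.
E[θ|data] = k·x_m/(k−1) = 11.9·41.60/10.9 = 45.4165.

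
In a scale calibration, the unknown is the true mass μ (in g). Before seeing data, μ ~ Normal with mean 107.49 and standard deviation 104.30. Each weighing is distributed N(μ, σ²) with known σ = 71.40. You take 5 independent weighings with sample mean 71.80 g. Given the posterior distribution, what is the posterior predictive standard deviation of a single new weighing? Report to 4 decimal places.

For Normal data with known variance σ², a Normal(μ₀, σ₀²) prior on μ is conjugate. Posterior precision = 1/σ₀² + n/σ²; posterior mean is the precision-weighted average of μ₀ and x̄.
σ₀² = 104.30² = 10878.49, σ² = 71.40² = 5097.96; σ² + n·σ₀² = 5097.96 + 5·10878.49 = 59490.41.
Posterior precision = 1/σ₀² + n/σ² = 1/10878.49 + 5/5097.96 = (σ² + n·σ₀²)/(σ₀²σ²) = 59490.41/(10878.49·5097.96); posterior variance σₙ² = σ₀²σ²/(σ² + n·σ₀²) = 10878.49·5097.96/59490.41 = 932.219275.
Predictive variance for one new observation = σₙ² + σ² = 10878.49·5097.96/59490.41 + 5097.96 = σ²·(σ₀² + 59490.41)/59490.41 = 5097.96·70368.9/59490.41 = 6030.179275; SD = √(5097.96·70368.9/59490.41) = 77.6542.

77.6542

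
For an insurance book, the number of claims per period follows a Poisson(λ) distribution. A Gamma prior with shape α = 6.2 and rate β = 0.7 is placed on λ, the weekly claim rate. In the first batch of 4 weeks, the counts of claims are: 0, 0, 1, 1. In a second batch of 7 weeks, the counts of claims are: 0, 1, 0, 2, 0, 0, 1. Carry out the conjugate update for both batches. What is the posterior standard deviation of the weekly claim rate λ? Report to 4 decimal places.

0.2985

With a Gamma(shape α, rate β) prior, the Poisson likelihood is conjugate: the posterior is Gamma(α + ΣXᵢ, β + n).
Batch 1: sum of counts S = 2 over n = 4 weeks.
After batch 1: Gamma(α+S, β+n) = Gamma(6.2+2, 0.7+4) = Gamma(8.2, 4.7).
Batch 2: sum of counts S = 4 over n = 7 weeks.
After batch 2: Gamma(α+S, β+n) = Gamma(8.2+4, 4.7+7) = Gamma(12.2, 11.7).
SD = √α/β = √12.2/11.7 = 0.2985.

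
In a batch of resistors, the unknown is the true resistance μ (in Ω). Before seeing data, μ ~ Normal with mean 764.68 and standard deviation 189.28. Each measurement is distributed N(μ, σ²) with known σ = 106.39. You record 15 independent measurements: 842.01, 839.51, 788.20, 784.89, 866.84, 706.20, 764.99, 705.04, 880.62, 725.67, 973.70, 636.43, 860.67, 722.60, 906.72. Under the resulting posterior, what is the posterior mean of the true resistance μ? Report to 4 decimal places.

For Normal data with known variance σ², a Normal(μ₀, σ₀²) prior on μ is conjugate. Posterior precision = 1/σ₀² + n/σ²; posterior mean is the precision-weighted average of μ₀ and x̄.
Σxᵢ = 842.01 + 839.51 + 788.20 + 784.89 + 866.84 + 706.20 + 764.99 + 705.04 + 880.62 + 725.67 + 973.70 + 636.43 + 860.67 + 722.60 + 906.72 = 12004.09, so n·x̄ = 12004.09.
σ₀² = 189.28² = 35826.9184, σ² = 106.39² = 11318.8321; σ² + n·σ₀² = 11318.8321 + 15·35826.9184 = 548722.6081.
Posterior mean = (μ₀/σ₀² + n·x̄/σ²)/(1/σ₀² + n/σ²) = (σ²·μ₀ + σ₀²·n·x̄)/(σ² + n·σ₀²) = (11318.8321·764.68 + 35826.9184·12004.09)/548722.6081 = 438724837.426484/548722.6081 = 799.5385.

799.5385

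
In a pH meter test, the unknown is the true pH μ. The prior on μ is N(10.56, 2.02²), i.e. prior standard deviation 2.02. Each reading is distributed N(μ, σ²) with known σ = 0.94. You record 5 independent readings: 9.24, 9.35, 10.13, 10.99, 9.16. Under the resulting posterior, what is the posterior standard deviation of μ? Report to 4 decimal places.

For Normal data with known variance σ², a Normal(μ₀, σ₀²) prior on μ is conjugate. Posterior precision = 1/σ₀² + n/σ²; posterior mean is the precision-weighted average of μ₀ and x̄.
σ₀² = 2.02² = 4.0804, σ² = 0.94² = 0.8836; σ² + n·σ₀² = 0.8836 + 5·4.0804 = 21.2856.
Posterior precision = 1/σ₀² + n/σ² = 1/4.0804 + 5/0.8836 = (σ² + n·σ₀²)/(σ₀²σ²) = 21.2856/(4.0804·0.8836); posterior variance σₙ² = σ₀²σ²/(σ² + n·σ₀²) = 4.0804·0.8836/21.2856 = 0.169384.
Posterior SD = √σₙ² = √(4.0804·0.8836/21.2856) = 0.4116.

0.4116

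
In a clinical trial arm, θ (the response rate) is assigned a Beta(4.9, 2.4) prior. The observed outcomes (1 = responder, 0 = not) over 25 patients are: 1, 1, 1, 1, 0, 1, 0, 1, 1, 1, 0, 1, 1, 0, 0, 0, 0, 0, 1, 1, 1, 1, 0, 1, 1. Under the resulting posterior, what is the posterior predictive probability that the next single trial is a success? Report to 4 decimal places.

0.6471

The Beta prior is conjugate to a Binomial/Bernoulli likelihood; the update adds successes to α and failures to β.
Posterior: Beta(α+k, β+n−k) = Beta(4.9+16, 2.4+9) = Beta(20.9, 11.4).
For a single future Bernoulli trial, P(success | data) = α/(α+β) = 0.6471.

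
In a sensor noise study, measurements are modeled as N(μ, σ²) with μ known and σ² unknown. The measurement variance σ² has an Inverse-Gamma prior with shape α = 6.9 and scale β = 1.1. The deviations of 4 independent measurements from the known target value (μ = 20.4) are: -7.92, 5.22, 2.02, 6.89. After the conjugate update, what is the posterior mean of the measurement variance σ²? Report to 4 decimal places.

9.0967

With known mean μ and an Inverse-Gamma(α, β) prior on σ², the Normal likelihood is conjugate: posterior is Inv-Gamma(α + n/2, β + Σ(xᵢ−μ)²/2).
Σ(xᵢ−μ)² = (-7.92)² + (5.22)² + (2.02)² + (6.89)² = 141.5273.
Posterior: Inv-Gamma(6.9 + 4/2, 1.1 + 141.5273/2) = Inv-Gamma(8.90, 71.86365).
E[σ²|data] = β/(α−1) = 71.86365/7.90 = 9.0967.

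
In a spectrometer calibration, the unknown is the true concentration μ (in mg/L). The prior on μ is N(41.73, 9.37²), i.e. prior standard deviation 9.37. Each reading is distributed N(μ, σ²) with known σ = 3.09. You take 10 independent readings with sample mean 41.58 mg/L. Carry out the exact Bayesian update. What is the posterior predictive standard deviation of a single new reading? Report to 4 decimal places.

For Normal data with known variance σ², a Normal(μ₀, σ₀²) prior on μ is conjugate. Posterior precision = 1/σ₀² + n/σ²; posterior mean is the precision-weighted average of μ₀ and x̄.
σ₀² = 9.37² = 87.7969, σ² = 3.09² = 9.5481; σ² + n·σ₀² = 9.5481 + 10·87.7969 = 887.5171.
Posterior precision = 1/σ₀² + n/σ² = 1/87.7969 + 10/9.5481 = (σ² + n·σ₀²)/(σ₀²σ²) = 887.5171/(87.7969·9.5481); posterior variance σₙ² = σ₀²σ²/(σ² + n·σ₀²) = 87.7969·9.5481/887.5171 = 0.944538.
Predictive variance for one new observation = σₙ² + σ² = 87.7969·9.5481/887.5171 + 9.5481 = σ²·(σ₀² + 887.5171)/887.5171 = 9.5481·975.314/887.5171 = 10.492638; SD = √(9.5481·975.314/887.5171) = 3.2392.

3.2392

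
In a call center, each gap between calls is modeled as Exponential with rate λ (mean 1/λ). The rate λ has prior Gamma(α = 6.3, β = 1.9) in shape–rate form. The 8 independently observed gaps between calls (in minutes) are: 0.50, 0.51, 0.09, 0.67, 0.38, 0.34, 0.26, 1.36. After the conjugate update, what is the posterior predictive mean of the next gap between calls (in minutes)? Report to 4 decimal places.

With a Gamma(shape α, rate β) prior on the exponential rate λ, the posterior after n observations with total T = Σxᵢ is Gamma(α+n, β+T).
Sum of observations T = 4.11 minutes; n = 8.
Posterior: Gamma(6.3+8, 1.9+4.11) = Gamma(14.3, 6.01).
The predictive distribution for the next observation is Lomax; its mean is β/(α−1) = 6.01/13.3 = 0.4519.

0.4519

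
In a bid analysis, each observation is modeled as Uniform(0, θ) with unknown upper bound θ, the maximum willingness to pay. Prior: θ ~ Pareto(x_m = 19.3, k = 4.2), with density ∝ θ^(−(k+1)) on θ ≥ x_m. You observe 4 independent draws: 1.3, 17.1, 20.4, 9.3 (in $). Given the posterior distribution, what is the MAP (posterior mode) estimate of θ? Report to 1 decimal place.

20.4

A Pareto(scale x_m, shape k) prior on the upper bound θ of Uniform(0, θ) is conjugate: posterior is Pareto(max(x_m, max xᵢ), k + n).
Sample maximum = 20.4; prior scale x_m = 19.3 → posterior scale = max = 20.4.
Posterior shape = 4.2 + 4 = 8.2.
The Pareto density is decreasing on [x_m, ∞), so the mode is x_m = 20.4.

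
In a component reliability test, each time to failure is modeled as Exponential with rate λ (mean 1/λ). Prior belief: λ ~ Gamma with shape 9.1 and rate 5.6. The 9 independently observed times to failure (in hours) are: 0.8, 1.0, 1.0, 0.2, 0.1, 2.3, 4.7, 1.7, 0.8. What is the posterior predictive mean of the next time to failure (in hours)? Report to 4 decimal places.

1.0643

With a Gamma(shape α, rate β) prior on the exponential rate λ, the posterior after n observations with total T = Σxᵢ is Gamma(α+n, β+T).
Sum of observations T = 12.6 hours; n = 9.
Posterior: Gamma(9.1+9, 5.6+12.6) = Gamma(18.1, 18.2).
The predictive distribution for the next observation is Lomax; its mean is β/(α−1) = 18.2/17.1 = 1.0643.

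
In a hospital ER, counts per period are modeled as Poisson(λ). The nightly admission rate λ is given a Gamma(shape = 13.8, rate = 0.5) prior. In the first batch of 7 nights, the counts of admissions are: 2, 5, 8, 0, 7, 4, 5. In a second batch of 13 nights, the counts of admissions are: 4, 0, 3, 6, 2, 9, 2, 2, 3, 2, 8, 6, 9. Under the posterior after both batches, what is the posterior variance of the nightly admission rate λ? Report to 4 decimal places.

With a Gamma(shape α, rate β) prior, the Poisson likelihood is conjugate: the posterior is Gamma(α + ΣXᵢ, β + n).
Batch 1: sum of counts S = 31 over n = 7 nights.
After batch 1: Gamma(α+S, β+n) = Gamma(13.8+31, 0.5+7) = Gamma(44.8, 7.5).
Batch 2: sum of counts S = 56 over n = 13 nights.
After batch 2: Gamma(α+S, β+n) = Gamma(44.8+56, 7.5+13) = Gamma(100.8, 20.5).
Var = α/β² = 100.8/20.5² = 0.2399.

0.2399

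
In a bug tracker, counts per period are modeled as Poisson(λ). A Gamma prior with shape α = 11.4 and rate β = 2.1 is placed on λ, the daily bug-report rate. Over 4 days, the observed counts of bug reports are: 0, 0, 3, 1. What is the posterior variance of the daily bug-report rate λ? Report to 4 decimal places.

With a Gamma(shape α, rate β) prior, the Poisson likelihood is conjugate: the posterior is Gamma(α + ΣXᵢ, β + n).
Sum of counts S = 4 over n = 4 days.
Posterior: Gamma(α+S, β+n) = Gamma(11.4+4, 2.1+4) = Gamma(15.4, 6.1).
Var = α/β² = 15.4/6.1² = 0.4139.

0.4139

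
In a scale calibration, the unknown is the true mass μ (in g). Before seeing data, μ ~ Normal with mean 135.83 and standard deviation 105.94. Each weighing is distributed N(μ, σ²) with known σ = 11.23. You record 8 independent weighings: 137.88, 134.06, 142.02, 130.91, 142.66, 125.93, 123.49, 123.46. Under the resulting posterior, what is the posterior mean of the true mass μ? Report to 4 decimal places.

For Normal data with known variance σ², a Normal(μ₀, σ₀²) prior on μ is conjugate. Posterior precision = 1/σ₀² + n/σ²; posterior mean is the precision-weighted average of μ₀ and x̄.
Σxᵢ = 137.88 + 134.06 + 142.02 + 130.91 + 142.66 + 125.93 + 123.49 + 123.46 = 1060.41, so n·x̄ = 1060.41.
σ₀² = 105.94² = 11223.2836, σ² = 11.23² = 126.1129; σ² + n·σ₀² = 126.1129 + 8·11223.2836 = 89912.3817.
Posterior mean = (μ₀/σ₀² + n·x̄/σ²)/(1/σ₀² + n/σ²) = (σ²·μ₀ + σ₀²·n·x̄)/(σ² + n·σ₀²) = (126.1129·135.83 + 11223.2836·1060.41)/89912.3817 = 11918412.077483/89912.3817 = 132.5558.

132.5558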